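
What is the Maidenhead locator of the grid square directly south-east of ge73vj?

GE73wi

Longitude subsquare v = 21; +1 → 22 = w.
Latitude subsquare j = 9; −1 → 8 = i.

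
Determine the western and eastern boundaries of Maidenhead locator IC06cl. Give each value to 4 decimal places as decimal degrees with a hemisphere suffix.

Field I=8, C=2: +8·20° lon, +2·10° lat → SW at lon -20°, lat -70°.
Square 0, 6: +0·2° lon, +6·1° lat → SW at lon -20°, lat -64°.
Subsquare c=2, l=11: +2·0.0833333° lon, +11·0.0416667° lat → SW at lon -19.8333°, lat -63.5417°.
Cell spans 0.0833333° lon × 0.0416667° lat.
west 19.8333° W, east 19.7500° W.

19.8333° W, 19.7500° W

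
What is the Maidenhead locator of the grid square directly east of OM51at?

OM51bt

Longitude subsquare a = 0; +1 → 1 = b.
The latitude characters are unchanged.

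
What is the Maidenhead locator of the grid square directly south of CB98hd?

CB98hc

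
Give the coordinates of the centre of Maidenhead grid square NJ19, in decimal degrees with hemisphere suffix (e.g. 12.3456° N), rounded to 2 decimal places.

Field N=13, J=9: +13·20° lon, +9·10° lat → SW at lon 80°, lat 0°.
Square 1, 9: +1·2° lon, +9·1° lat → SW at lon 82°, lat 9°.
Cell spans 2° lon × 1° lat. Centre is SW corner plus half of each.
latitude 9.50° N, longitude 83.00° E.

9.50° N, 83.00° E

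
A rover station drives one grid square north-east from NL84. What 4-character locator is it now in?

NL95

Longitude square 8; +1 → 9.
Latitude square 4; +1 → 5.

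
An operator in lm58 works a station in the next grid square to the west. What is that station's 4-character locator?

LM48

Longitude square 5; −1 → 4.
The latitude characters are unchanged.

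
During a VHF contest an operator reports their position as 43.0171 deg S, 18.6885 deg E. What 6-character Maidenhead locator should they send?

JE96ix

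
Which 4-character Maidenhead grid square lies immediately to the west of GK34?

Longitude square 3; −1 → 2.
The latitude characters are unchanged.

GK24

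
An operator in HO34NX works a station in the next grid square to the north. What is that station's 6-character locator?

HO35na

Latitude subsquare x = 23; +1 → 24, wraps to 0 = a, carry into square.
Latitude square 4; +1 → 5.
The longitude characters are unchanged.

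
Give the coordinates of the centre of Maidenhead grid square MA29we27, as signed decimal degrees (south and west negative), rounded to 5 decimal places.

Field M=12, A=0: +12·20° lon, +0·10° lat → SW at lon 60°, lat -90°.
Square 2, 9: +2·2° lon, +9·1° lat → SW at lon 64°, lat -81°.
Subsquare w=22, e=4: +22·0.0833333° lon, +4·0.0416667° lat → SW at lon 65.8333°, lat -80.8333°.
Extended square 2, 7: +2·0.00833333° lon, +7·0.00416667° lat → SW at lon 65.85°, lat -80.8042°.
Cell spans 0.00833333° lon × 0.00416667° lat. Centre is SW corner plus half of each.
latitude -80.80208, longitude 65.85417.

-80.80208, 65.85417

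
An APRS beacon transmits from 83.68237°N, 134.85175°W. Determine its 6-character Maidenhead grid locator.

CR23nq

Add 180° to longitude and 90° to latitude: 45.1482, 173.6824.
Field: 45.1482/20 → 2 → C, 173.6824/10 → 17 → R; chars CR.
Square: 5.1482/2 → 2, 3.6824/1 → 3; chars 23.
Subsquare: 1.1482/0.0833333 → 13 → n, 0.6824/0.0416667 → 16 → q; chars nq.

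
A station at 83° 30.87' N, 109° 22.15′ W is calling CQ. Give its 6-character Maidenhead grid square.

DR53hm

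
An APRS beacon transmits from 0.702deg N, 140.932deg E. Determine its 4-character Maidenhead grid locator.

Offset from 180°W / 90°S: lon 320.93°, lat 90.70°.
Field: lon ⌊320.93/20⌋ = 16 → Q; lat ⌊90.70/10⌋ = 9 → J.
Square: lon ⌊0.93/2⌋ = 0; lat ⌊0.70/1⌋ = 0.

QJ00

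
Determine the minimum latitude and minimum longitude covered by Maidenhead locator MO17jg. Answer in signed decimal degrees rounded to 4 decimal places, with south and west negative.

Field M=12, O=14: +12·20° lon, +14·10° lat → SW at lon 60°, lat 50°.
Square 1, 7: +1·2° lon, +7·1° lat → SW at lon 62°, lat 57°.
Subsquare j=9, g=6: +9·0.0833333° lon, +6·0.0416667° lat → SW at lon 62.75°, lat 57.25°.
latitude 57.2500, longitude 62.7500.

57.2500, 62.7500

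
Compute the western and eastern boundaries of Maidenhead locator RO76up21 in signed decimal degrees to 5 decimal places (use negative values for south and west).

175.68333, 175.69167

Field R=17, O=14: +17·20° lon, +14·10° lat → SW at lon 160°, lat 50°.
Square 7, 6: +7·2° lon, +6·1° lat → SW at lon 174°, lat 56°.
Subsquare u=20, p=15: +20·0.0833333° lon, +15·0.0416667° lat → SW at lon 175.667°, lat 56.625°.
Extended square 2, 1: +2·0.00833333° lon, +1·0.00416667° lat → SW at lon 175.683°, lat 56.6292°.
Cell spans 0.00833333° lon × 0.00416667° lat.
west 175.68333, east 175.69167.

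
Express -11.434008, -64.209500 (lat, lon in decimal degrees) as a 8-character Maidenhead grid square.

Offset from 180°W / 90°S: lon 115.79050°, lat 78.56599°.
Field: lon ⌊115.79050/20⌋ = 5 → F; lat ⌊78.56599/10⌋ = 7 → H.
Square: lon ⌊15.79050/2⌋ = 7; lat ⌊8.56599/1⌋ = 8.
Subsquare: lon ⌊1.79050/0.0833333⌋ = 21 → v; lat ⌊0.56599/0.0416667⌋ = 13 → n.
Extended square: lon ⌊0.04050/0.00833333⌋ = 4; lat ⌊0.02433/0.00416667⌋ = 5.

FH78vn45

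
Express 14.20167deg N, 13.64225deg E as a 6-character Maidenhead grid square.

JK64te

Add 180° to longitude and 90° to latitude: 193.6422, 104.2017.
Field: 193.6422/20 → 9 → J, 104.2017/10 → 10 → K; chars JK.
Square: 13.6422/2 → 6, 4.2017/1 → 4; chars 64.
Subsquare: 1.6422/0.0833333 → 19 → t, 0.2017/0.0416667 → 4 → e; chars te.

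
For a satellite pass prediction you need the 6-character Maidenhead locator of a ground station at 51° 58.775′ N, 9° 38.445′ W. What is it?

Offset from 180°W / 90°S: lon 170.3593°, lat 141.9796°.
Field: lon ⌊170.3593/20⌋ = 8 → I; lat ⌊141.9796/10⌋ = 14 → O.
Square: lon ⌊10.3593/2⌋ = 5; lat ⌊1.9796/1⌋ = 1.
Subsquare: lon ⌊0.3593/0.0833333⌋ = 4 → e; lat ⌊0.9796/0.0416667⌋ = 23 → x.

IO51ex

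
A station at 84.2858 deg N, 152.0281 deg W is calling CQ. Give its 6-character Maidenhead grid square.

Offset from 180°W / 90°S: lon 27.9719°, lat 174.2858°.
Field: 27.9719/20 → 1 → B, 174.2858/10 → 17 → R; chars BR.
Square: 7.9719/2 → 3, 4.2858/1 → 4; chars 34.
Subsquare: 1.9719/0.0833333 → 23 → x, 0.2858/0.0416667 → 6 → g; chars xg.

BR34xg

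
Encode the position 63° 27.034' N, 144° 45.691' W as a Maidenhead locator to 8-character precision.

Add 180° to longitude and 90° to latitude: 35.23848, 153.45057.
Field: 35.23848/20 → 1 → B, 153.45057/10 → 15 → P; chars BP.
Square: 15.23848/2 → 7, 3.45057/1 → 3; chars 73.
Subsquare: 1.23848/0.0833333 → 14 → o, 0.45057/0.0416667 → 10 → k; chars ok.
Extended square: 0.07182/0.00833333 → 8, 0.03390/0.00416667 → 8; chars 88.

BP73ok88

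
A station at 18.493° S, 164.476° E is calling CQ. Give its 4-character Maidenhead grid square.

Add 180° to longitude and 90° to latitude: 344.48, 71.51.
Field: lon ⌊344.48/20⌋ = 17 → R; lat ⌊71.51/10⌋ = 7 → H.
Square: lon ⌊4.48/2⌋ = 2; lat ⌊1.51/1⌋ = 1.

RH21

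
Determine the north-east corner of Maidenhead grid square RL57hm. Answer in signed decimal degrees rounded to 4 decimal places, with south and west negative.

Field R=17, L=11: +17·20° lon, +11·10° lat → SW at lon 160°, lat 20°.
Square 5, 7: +5·2° lon, +7·1° lat → SW at lon 170°, lat 27°.
Subsquare h=7, m=12: +7·0.0833333° lon, +12·0.0416667° lat → SW at lon 170.583°, lat 27.5°.
Cell spans 0.0833333° lon × 0.0416667° lat. NE corner is SW corner plus one full cell.
latitude 27.5417, longitude 170.6667.

27.5417, 170.6667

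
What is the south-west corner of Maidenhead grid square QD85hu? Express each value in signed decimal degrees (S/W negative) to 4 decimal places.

Field Q=16, D=3: +16·20° lon, +3·10° lat → SW at lon 140°, lat -60°.
Square 8, 5: +8·2° lon, +5·1° lat → SW at lon 156°, lat -55°.
Subsquare h=7, u=20: +7·0.0833333° lon, +20·0.0416667° lat → SW at lon 156.583°, lat -54.1667°.
latitude -54.1667, longitude 156.5833.

-54.1667, 156.5833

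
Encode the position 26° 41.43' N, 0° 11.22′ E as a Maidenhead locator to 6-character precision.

JL06cq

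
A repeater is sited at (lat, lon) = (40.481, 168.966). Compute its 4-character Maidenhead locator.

Add 180° to longitude and 90° to latitude: 348.97, 130.48.
Field (20°×10°, letters A–R): lon ⌊348.97/20⌋ = 17 → R; lat ⌊130.48/10⌋ = 13 → N.
Square (2°×1°, digits 0–9): lon ⌊8.97/2⌋ = 4; lat ⌊0.48/1⌋ = 0.

RN40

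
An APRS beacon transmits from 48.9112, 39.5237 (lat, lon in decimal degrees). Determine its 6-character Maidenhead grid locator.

Shift to the Maidenhead origin (180°W, 90°S): lon 219.5237, lat 138.9112.
Field: 219.5237/20 → 10 → K, 138.9112/10 → 13 → N; chars KN.
Square: 19.5237/2 → 9, 8.9112/1 → 8; chars 98.
Subsquare: 1.5237/0.0833333 → 18 → s, 0.9112/0.0416667 → 21 → v; chars sv.

KN98sv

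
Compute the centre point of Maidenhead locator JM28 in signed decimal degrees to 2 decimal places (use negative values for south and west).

38.50, 5.00

Field J=9, M=12: +9·20° lon, +12·10° lat → SW at lon 0°, lat 30°.
Square 2, 8: +2·2° lon, +8·1° lat → SW at lon 4°, lat 38°.
Cell spans 2° lon × 1° lat. Centre is SW corner plus half of each.
latitude 38.50, longitude 5.00.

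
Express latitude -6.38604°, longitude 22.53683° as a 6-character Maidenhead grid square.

KI13go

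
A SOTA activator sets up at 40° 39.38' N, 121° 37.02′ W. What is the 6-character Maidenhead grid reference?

CN90ep

Add 180° to longitude and 90° to latitude: 58.3830, 130.6563.
Field: lon ⌊58.3830/20⌋ = 2 → C; lat ⌊130.6563/10⌋ = 13 → N.
Square: lon ⌊18.3830/2⌋ = 9; lat ⌊0.6563/1⌋ = 0.
Subsquare: lon ⌊0.3830/0.0833333⌋ = 4 → e; lat ⌊0.6563/0.0416667⌋ = 15 → p.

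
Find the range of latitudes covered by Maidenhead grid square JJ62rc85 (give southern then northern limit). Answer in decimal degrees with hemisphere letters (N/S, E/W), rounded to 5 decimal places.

2.10417° N, 2.10833° N

Field J=9, J=9: +9·20° lon, +9·10° lat → SW at lon 0°, lat 0°.
Square 6, 2: +6·2° lon, +2·1° lat → SW at lon 12°, lat 2°.
Subsquare r=17, c=2: +17·0.0833333° lon, +2·0.0416667° lat → SW at lon 13.4167°, lat 2.08333°.
Extended square 8, 5: +8·0.00833333° lon, +5·0.00416667° lat → SW at lon 13.4833°, lat 2.10417°.
Cell spans 0.00833333° lon × 0.00416667° lat.
south 2.10417° N, north 2.10833° N.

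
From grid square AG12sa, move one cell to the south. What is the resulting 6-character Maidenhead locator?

AG11sx

Latitude subsquare a = 0; −1 → -1, wraps to 23 = x, carry into square.
Latitude square 2; −1 → 1.
The longitude characters are unchanged.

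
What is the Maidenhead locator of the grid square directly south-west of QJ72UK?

QJ72tj

Longitude subsquare u = 20; −1 → 19 = t.
Latitude subsquare k = 10; −1 → 9 = j.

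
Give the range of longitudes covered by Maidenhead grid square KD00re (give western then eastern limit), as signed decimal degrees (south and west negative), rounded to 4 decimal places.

Field K=10, D=3: +10·20° lon, +3·10° lat → SW at lon 20°, lat -60°.
Square 0, 0: +0·2° lon, +0·1° lat → SW at lon 20°, lat -60°.
Subsquare r=17, e=4: +17·0.0833333° lon, +4·0.0416667° lat → SW at lon 21.4167°, lat -59.8333°.
Cell spans 0.0833333° lon × 0.0416667° lat.
west 21.4167, east 21.5000.

21.4167, 21.5000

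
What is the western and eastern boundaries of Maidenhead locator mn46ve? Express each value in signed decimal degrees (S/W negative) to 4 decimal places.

Field M=12, N=13: +12·20° lon, +13·10° lat → SW at lon 60°, lat 40°.
Square 4, 6: +4·2° lon, +6·1° lat → SW at lon 68°, lat 46°.
Subsquare v=21, e=4: +21·0.0833333° lon, +4·0.0416667° lat → SW at lon 69.75°, lat 46.1667°.
Cell spans 0.0833333° lon × 0.0416667° lat.
west 69.7500, east 69.8333.

69.7500, 69.8333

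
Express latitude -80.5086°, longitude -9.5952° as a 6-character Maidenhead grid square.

IA59el

Add 180° to longitude and 90° to latitude: 170.4048, 9.4914.
Field (20°×10°, letters A–R): lon ⌊170.4048/20⌋ = 8 → I; lat ⌊9.4914/10⌋ = 0 → A.
Square (2°×1°, digits 0–9): lon ⌊10.4048/2⌋ = 5; lat ⌊9.4914/1⌋ = 9.
Subsquare (5′×2.5′, letters a–x): lon ⌊0.4048/0.0833333⌋ = 4 → e; lat ⌊0.4914/0.0416667⌋ = 11 → l.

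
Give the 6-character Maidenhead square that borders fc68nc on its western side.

FC68mc

Longitude subsquare n = 13; −1 → 12 = m.
The latitude characters are unchanged.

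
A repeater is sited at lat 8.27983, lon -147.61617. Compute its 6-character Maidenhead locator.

Add 180° to longitude and 90° to latitude: 32.3838, 98.2798.
Field: lon ⌊32.3838/20⌋ = 1 → B; lat ⌊98.2798/10⌋ = 9 → J.
Square: lon ⌊12.3838/2⌋ = 6; lat ⌊8.2798/1⌋ = 8.
Subsquare: lon ⌊0.3838/0.0833333⌋ = 4 → e; lat ⌊0.2798/0.0416667⌋ = 6 → g.

BJ68eg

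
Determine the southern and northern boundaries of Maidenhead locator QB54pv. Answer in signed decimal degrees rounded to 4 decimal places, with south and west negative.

-75.1250, -75.0833

Field Q=16, B=1: +16·20° lon, +1·10° lat → SW at lon 140°, lat -80°.
Square 5, 4: +5·2° lon, +4·1° lat → SW at lon 150°, lat -76°.
Subsquare p=15, v=21: +15·0.0833333° lon, +21·0.0416667° lat → SW at lon 151.25°, lat -75.125°.
Cell spans 0.0833333° lon × 0.0416667° lat.
south -75.1250, north -75.0833.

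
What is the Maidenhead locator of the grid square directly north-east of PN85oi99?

PN85pj00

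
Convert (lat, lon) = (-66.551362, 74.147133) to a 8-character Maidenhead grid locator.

MC73bk77

Offset from 180°W / 90°S: lon 254.14713°, lat 23.44864°.
Field: 254.14713/20 → 12 → M, 23.44864/10 → 2 → C; chars MC.
Square: 14.14713/2 → 7, 3.44864/1 → 3; chars 73.
Subsquare: 0.14713/0.0833333 → 1 → b, 0.44864/0.0416667 → 10 → k; chars bk.
Extended square: 0.06380/0.00833333 → 7, 0.03197/0.00416667 → 7; chars 77.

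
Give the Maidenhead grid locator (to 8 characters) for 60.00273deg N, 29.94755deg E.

Add 180° to longitude and 90° to latitude: 209.94755, 150.00273.
Field: lon ⌊209.94755/20⌋ = 10 → K; lat ⌊150.00273/10⌋ = 15 → P.
Square: lon ⌊9.94755/2⌋ = 4; lat ⌊0.00273/1⌋ = 0.
Subsquare: lon ⌊1.94755/0.0833333⌋ = 23 → x; lat ⌊0.00273/0.0416667⌋ = 0 → a.
Extended square: lon ⌊0.03088/0.00833333⌋ = 3; lat ⌊0.00273/0.00416667⌋ = 0.

KP40xa30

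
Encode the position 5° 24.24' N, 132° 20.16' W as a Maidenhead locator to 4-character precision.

CJ35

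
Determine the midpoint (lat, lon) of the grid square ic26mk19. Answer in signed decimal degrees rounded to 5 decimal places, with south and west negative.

Field I=8, C=2: +8·20° lon, +2·10° lat → SW at lon -20°, lat -70°.
Square 2, 6: +2·2° lon, +6·1° lat → SW at lon -16°, lat -64°.
Subsquare m=12, k=10: +12·0.0833333° lon, +10·0.0416667° lat → SW at lon -15°, lat -63.5833°.
Extended square 1, 9: +1·0.00833333° lon, +9·0.00416667° lat → SW at lon -14.9917°, lat -63.5458°.
Cell spans 0.00833333° lon × 0.00416667° lat. Centre is SW corner plus half of each.
latitude -63.54375, longitude -14.98750.

-63.54375, -14.98750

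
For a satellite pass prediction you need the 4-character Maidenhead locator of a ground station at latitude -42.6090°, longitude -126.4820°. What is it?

CE67

Shift to the Maidenhead origin (180°W, 90°S): lon 53.52, lat 47.39.
Field: lon ⌊53.52/20⌋ = 2 → C; lat ⌊47.39/10⌋ = 4 → E.
Square: lon ⌊13.52/2⌋ = 6; lat ⌊7.39/1⌋ = 7.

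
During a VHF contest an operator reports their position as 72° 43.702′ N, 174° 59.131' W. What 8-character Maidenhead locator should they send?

Offset from 180°W / 90°S: lon 5.01448°, lat 162.72837°.
Field: 5.01448/20 → 0 → A, 162.72837/10 → 16 → Q; chars AQ.
Square: 5.01448/2 → 2, 2.72837/1 → 2; chars 22.
Subsquare: 1.01448/0.0833333 → 12 → m, 0.72837/0.0416667 → 17 → r; chars mr.
Extended square: 0.01448/0.00833333 → 1, 0.02003/0.00416667 → 4; chars 14.

AQ22mr14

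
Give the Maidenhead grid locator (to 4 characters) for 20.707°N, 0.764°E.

JL00

Shift to the Maidenhead origin (180°W, 90°S): lon 180.76, lat 110.71.
Field (20°×10°, letters A–R): 180.76/20 → 9 → J, 110.71/10 → 11 → L; chars JL.
Square (2°×1°, digits 0–9): 0.76/2 → 0, 0.71/1 → 0; chars 00.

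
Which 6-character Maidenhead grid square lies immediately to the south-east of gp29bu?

Longitude subsquare b = 1; +1 → 2 = c.
Latitude subsquare u = 20; −1 → 19 = t.

GP29ct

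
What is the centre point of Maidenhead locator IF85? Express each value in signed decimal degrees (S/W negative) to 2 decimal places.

Field I=8, F=5: +8·20° lon, +5·10° lat → SW at lon -20°, lat -40°.
Square 8, 5: +8·2° lon, +5·1° lat → SW at lon -4°, lat -35°.
Cell spans 2° lon × 1° lat. Centre is SW corner plus half of each.
latitude -34.50, longitude -3.00.

-34.50, -3.00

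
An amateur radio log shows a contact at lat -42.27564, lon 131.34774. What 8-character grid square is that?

PE57qr13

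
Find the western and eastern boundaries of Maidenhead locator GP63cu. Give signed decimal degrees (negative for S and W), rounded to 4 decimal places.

-47.8333, -47.7500

Field G=6, P=15: +6·20° lon, +15·10° lat → SW at lon -60°, lat 60°.
Square 6, 3: +6·2° lon, +3·1° lat → SW at lon -48°, lat 63°.
Subsquare c=2, u=20: +2·0.0833333° lon, +20·0.0416667° lat → SW at lon -47.8333°, lat 63.8333°.
Cell spans 0.0833333° lon × 0.0416667° lat.
west -47.8333, east -47.7500.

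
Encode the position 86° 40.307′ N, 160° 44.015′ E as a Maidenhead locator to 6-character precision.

RR06iq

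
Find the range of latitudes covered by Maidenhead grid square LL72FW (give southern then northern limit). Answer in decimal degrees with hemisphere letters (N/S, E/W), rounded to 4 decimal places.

22.9167° N, 22.9583° N

Field L=11, L=11: +11·20° lon, +11·10° lat → SW at lon 40°, lat 20°.
Square 7, 2: +7·2° lon, +2·1° lat → SW at lon 54°, lat 22°.
Subsquare f=5, w=22: +5·0.0833333° lon, +22·0.0416667° lat → SW at lon 54.4167°, lat 22.9167°.
Cell spans 0.0833333° lon × 0.0416667° lat.
south 22.9167° N, north 22.9583° N.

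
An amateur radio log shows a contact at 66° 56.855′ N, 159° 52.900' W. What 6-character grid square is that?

Add 180° to longitude and 90° to latitude: 20.1183, 156.9476.
Field: 20.1183/20 → 1 → B, 156.9476/10 → 15 → P; chars BP.
Square: 0.1183/2 → 0, 6.9476/1 → 6; chars 06.
Subsquare: 0.1183/0.0833333 → 1 → b, 0.9476/0.0416667 → 22 → w; chars bw.

BP06bw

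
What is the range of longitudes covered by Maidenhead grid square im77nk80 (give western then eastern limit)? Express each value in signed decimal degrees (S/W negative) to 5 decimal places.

Field I=8, M=12: +8·20° lon, +12·10° lat → SW at lon -20°, lat 30°.
Square 7, 7: +7·2° lon, +7·1° lat → SW at lon -6°, lat 37°.
Subsquare n=13, k=10: +13·0.0833333° lon, +10·0.0416667° lat → SW at lon -4.91667°, lat 37.4167°.
Extended square 8, 0: +8·0.00833333° lon, +0·0.00416667° lat → SW at lon -4.85°, lat 37.4167°.
Cell spans 0.00833333° lon × 0.00416667° lat.
west -4.85000, east -4.84167.

-4.85000, -4.84167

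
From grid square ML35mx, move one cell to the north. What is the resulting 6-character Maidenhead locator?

Latitude subsquare x = 23; +1 → 24, wraps to 0 = a, carry into square.
Latitude square 5; +1 → 6.
The longitude characters are unchanged.

ML36ma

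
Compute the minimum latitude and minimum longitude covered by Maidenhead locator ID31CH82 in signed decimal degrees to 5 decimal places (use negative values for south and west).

Field I=8, D=3: +8·20° lon, +3·10° lat → SW at lon -20°, lat -60°.
Square 3, 1: +3·2° lon, +1·1° lat → SW at lon -14°, lat -59°.
Subsquare c=2, h=7: +2·0.0833333° lon, +7·0.0416667° lat → SW at lon -13.8333°, lat -58.7083°.
Extended square 8, 2: +8·0.00833333° lon, +2·0.00416667° lat → SW at lon -13.7667°, lat -58.7°.
latitude -58.70000, longitude -13.76667.

-58.70000, -13.76667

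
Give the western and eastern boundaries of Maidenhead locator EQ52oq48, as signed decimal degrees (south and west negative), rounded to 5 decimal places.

-88.80000, -88.79167

Field E=4, Q=16: +4·20° lon, +16·10° lat → SW at lon -100°, lat 70°.
Square 5, 2: +5·2° lon, +2·1° lat → SW at lon -90°, lat 72°.
Subsquare o=14, q=16: +14·0.0833333° lon, +16·0.0416667° lat → SW at lon -88.8333°, lat 72.6667°.
Extended square 4, 8: +4·0.00833333° lon, +8·0.00416667° lat → SW at lon -88.8°, lat 72.7°.
Cell spans 0.00833333° lon × 0.00416667° lat.
west -88.80000, east -88.79167.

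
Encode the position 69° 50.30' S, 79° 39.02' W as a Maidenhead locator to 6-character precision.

FC00ed

Add 180° to longitude and 90° to latitude: 100.3497, 20.1617.
Field: lon ⌊100.3497/20⌋ = 5 → F; lat ⌊20.1617/10⌋ = 2 → C.
Square: lon ⌊0.3497/2⌋ = 0; lat ⌊0.1617/1⌋ = 0.
Subsquare: lon ⌊0.3497/0.0833333⌋ = 4 → e; lat ⌊0.1617/0.0416667⌋ = 3 → d.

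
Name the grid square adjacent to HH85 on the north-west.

Longitude square 8; −1 → 7.
Latitude square 5; +1 → 6.

HH76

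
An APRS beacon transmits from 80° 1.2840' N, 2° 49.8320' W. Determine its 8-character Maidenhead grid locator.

IR80oa05

Shift to the Maidenhead origin (180°W, 90°S): lon 177.16947, lat 170.02140.
Field: 177.16947/20 → 8 → I, 170.02140/10 → 17 → R; chars IR.
Square: 17.16947/2 → 8, 0.02140/1 → 0; chars 80.
Subsquare: 1.16947/0.0833333 → 14 → o, 0.02140/0.0416667 → 0 → a; chars oa.
Extended square: 0.00280/0.00833333 → 0, 0.02140/0.00416667 → 5; chars 05.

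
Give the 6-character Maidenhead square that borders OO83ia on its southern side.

OO82ix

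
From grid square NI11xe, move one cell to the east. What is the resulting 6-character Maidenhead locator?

Longitude subsquare x = 23; +1 → 24, wraps to 0 = a, carry into square.
Longitude square 1; +1 → 2.
The latitude characters are unchanged.

NI21ae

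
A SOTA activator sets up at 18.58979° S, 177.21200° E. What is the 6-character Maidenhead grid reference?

RH81oj

Add 180° to longitude and 90° to latitude: 357.2120, 71.4102.
Field (20°×10°, letters A–R): lon ⌊357.2120/20⌋ = 17 → R; lat ⌊71.4102/10⌋ = 7 → H.
Square (2°×1°, digits 0–9): lon ⌊17.2120/2⌋ = 8; lat ⌊1.4102/1⌋ = 1.
Subsquare (5′×2.5′, letters a–x): lon ⌊1.2120/0.0833333⌋ = 14 → o; lat ⌊0.4102/0.0416667⌋ = 9 → j.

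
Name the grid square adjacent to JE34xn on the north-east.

Longitude subsquare x = 23; +1 → 24, wraps to 0 = a, carry into square.
Longitude square 3; +1 → 4.
Latitude subsquare n = 13; +1 → 14 = o.

JE44ao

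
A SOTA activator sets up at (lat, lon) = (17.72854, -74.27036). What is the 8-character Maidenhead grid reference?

Offset from 180°W / 90°S: lon 105.72964°, lat 107.72854°.
Field: lon ⌊105.72964/20⌋ = 5 → F; lat ⌊107.72854/10⌋ = 10 → K.
Square: lon ⌊5.72964/2⌋ = 2; lat ⌊7.72854/1⌋ = 7.
Subsquare: lon ⌊1.72964/0.0833333⌋ = 20 → u; lat ⌊0.72854/0.0416667⌋ = 17 → r.
Extended square: lon ⌊0.06297/0.00833333⌋ = 7; lat ⌊0.02021/0.00416667⌋ = 4.

FK27ur74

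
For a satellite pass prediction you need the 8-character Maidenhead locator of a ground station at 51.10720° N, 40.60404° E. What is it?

LO01hc25

Offset from 180°W / 90°S: lon 220.60404°, lat 141.10720°.
Field (20°×10°, letters A–R): 220.60404/20 → 11 → L, 141.10720/10 → 14 → O; chars LO.
Square (2°×1°, digits 0–9): 0.60404/2 → 0, 1.10720/1 → 1; chars 01.
Subsquare (5′×2.5′, letters a–x): 0.60404/0.0833333 → 7 → h, 0.10720/0.0416667 → 2 → c; chars hc.
Extended square (30″×15″, digits 0–9): 0.02071/0.00833333 → 2, 0.02387/0.00416667 → 5; chars 25.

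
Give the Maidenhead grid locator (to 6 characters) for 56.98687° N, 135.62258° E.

PO76tx

Offset from 180°W / 90°S: lon 315.6226°, lat 146.9869°.
Field: lon ⌊315.6226/20⌋ = 15 → P; lat ⌊146.9869/10⌋ = 14 → O.
Square: lon ⌊15.6226/2⌋ = 7; lat ⌊6.9869/1⌋ = 6.
Subsquare: lon ⌊1.6226/0.0833333⌋ = 19 → t; lat ⌊0.9869/0.0416667⌋ = 23 → x.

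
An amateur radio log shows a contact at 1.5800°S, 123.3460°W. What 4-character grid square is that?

Shift to the Maidenhead origin (180°W, 90°S): lon 56.65, lat 88.42.
Field (20°×10°, letters A–R): lon ⌊56.65/20⌋ = 2 → C; lat ⌊88.42/10⌋ = 8 → I.
Square (2°×1°, digits 0–9): lon ⌊16.65/2⌋ = 8; lat ⌊8.42/1⌋ = 8.

CI88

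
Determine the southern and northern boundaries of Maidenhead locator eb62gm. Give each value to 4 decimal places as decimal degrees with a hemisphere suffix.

77.5000° S, 77.4583° S

Field E=4, B=1: +4·20° lon, +1·10° lat → SW at lon -100°, lat -80°.
Square 6, 2: +6·2° lon, +2·1° lat → SW at lon -88°, lat -78°.
Subsquare g=6, m=12: +6·0.0833333° lon, +12·0.0416667° lat → SW at lon -87.5°, lat -77.5°.
Cell spans 0.0833333° lon × 0.0416667° lat.
south 77.5000° S, north 77.4583° S.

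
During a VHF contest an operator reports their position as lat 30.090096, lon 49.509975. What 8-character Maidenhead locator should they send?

Offset from 180°W / 90°S: lon 229.50997°, lat 120.09010°.
Field: 229.50997/20 → 11 → L, 120.09010/10 → 12 → M; chars LM.
Square: 9.50997/2 → 4, 0.09010/1 → 0; chars 40.
Subsquare: 1.50997/0.0833333 → 18 → s, 0.09010/0.0416667 → 2 → c; chars sc.
Extended square: 0.00997/0.00833333 → 1, 0.00676/0.00416667 → 1; chars 11.

LM40sc11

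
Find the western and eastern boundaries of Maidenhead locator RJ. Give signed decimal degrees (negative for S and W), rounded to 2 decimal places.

160.00, 180.00

Field R=17, J=9: +17·20° lon, +9·10° lat → SW at lon 160°, lat 0°.
Cell spans 20° lon × 10° lat.
west 160.00, east 180.00.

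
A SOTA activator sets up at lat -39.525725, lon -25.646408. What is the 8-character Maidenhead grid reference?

HF70el23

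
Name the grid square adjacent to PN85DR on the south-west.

PN85cq

Longitude subsquare d = 3; −1 → 2 = c.
Latitude subsquare r = 17; −1 → 16 = q.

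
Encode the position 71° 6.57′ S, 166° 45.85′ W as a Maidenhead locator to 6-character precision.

AB68ov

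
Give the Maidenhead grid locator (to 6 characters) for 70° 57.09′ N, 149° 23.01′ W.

BQ50hw

Add 180° to longitude and 90° to latitude: 30.6165, 160.9515.
Field: lon ⌊30.6165/20⌋ = 1 → B; lat ⌊160.9515/10⌋ = 16 → Q.
Square: lon ⌊10.6165/2⌋ = 5; lat ⌊0.9515/1⌋ = 0.
Subsquare: lon ⌊0.6165/0.0833333⌋ = 7 → h; lat ⌊0.9515/0.0416667⌋ = 22 → w.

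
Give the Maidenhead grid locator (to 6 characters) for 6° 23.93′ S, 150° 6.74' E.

QI53bo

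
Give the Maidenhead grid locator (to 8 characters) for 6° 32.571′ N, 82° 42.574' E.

Add 180° to longitude and 90° to latitude: 262.70957, 96.54285.
Field: 262.70957/20 → 13 → N, 96.54285/10 → 9 → J; chars NJ.
Square: 2.70957/2 → 1, 6.54285/1 → 6; chars 16.
Subsquare: 0.70957/0.0833333 → 8 → i, 0.54285/0.0416667 → 13 → n; chars in.
Extended square: 0.04290/0.00833333 → 5, 0.00118/0.00416667 → 0; chars 50.

NJ16in50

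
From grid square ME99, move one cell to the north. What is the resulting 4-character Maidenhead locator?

MF90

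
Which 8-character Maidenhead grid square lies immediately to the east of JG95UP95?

JG95vp05

Longitude extended square 9; +1 → 10, wraps to 0, carry into subsquare.
Longitude subsquare u = 20; +1 → 21 = v.
The latitude characters are unchanged.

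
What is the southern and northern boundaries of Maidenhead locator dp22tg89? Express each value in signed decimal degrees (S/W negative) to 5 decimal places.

62.28750, 62.29167

Field D=3, P=15: +3·20° lon, +15·10° lat → SW at lon -120°, lat 60°.
Square 2, 2: +2·2° lon, +2·1° lat → SW at lon -116°, lat 62°.
Subsquare t=19, g=6: +19·0.0833333° lon, +6·0.0416667° lat → SW at lon -114.417°, lat 62.25°.
Extended square 8, 9: +8·0.00833333° lon, +9·0.00416667° lat → SW at lon -114.35°, lat 62.2875°.
Cell spans 0.00833333° lon × 0.00416667° lat.
south 62.28750, north 62.29167.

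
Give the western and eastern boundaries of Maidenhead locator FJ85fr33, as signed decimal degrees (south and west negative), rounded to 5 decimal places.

-63.55833, -63.55000

Field F=5, J=9: +5·20° lon, +9·10° lat → SW at lon -80°, lat 0°.
Square 8, 5: +8·2° lon, +5·1° lat → SW at lon -64°, lat 5°.
Subsquare f=5, r=17: +5·0.0833333° lon, +17·0.0416667° lat → SW at lon -63.5833°, lat 5.70833°.
Extended square 3, 3: +3·0.00833333° lon, +3·0.00416667° lat → SW at lon -63.5583°, lat 5.72083°.
Cell spans 0.00833333° lon × 0.00416667° lat.
west -63.55833, east -63.55000.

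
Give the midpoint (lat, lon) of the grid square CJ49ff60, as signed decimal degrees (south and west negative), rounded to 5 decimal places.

9.21042, -131.52917

Field C=2, J=9: +2·20° lon, +9·10° lat → SW at lon -140°, lat 0°.
Square 4, 9: +4·2° lon, +9·1° lat → SW at lon -132°, lat 9°.
Subsquare f=5, f=5: +5·0.0833333° lon, +5·0.0416667° lat → SW at lon -131.583°, lat 9.20833°.
Extended square 6, 0: +6·0.00833333° lon, +0·0.00416667° lat → SW at lon -131.533°, lat 9.20833°.
Cell spans 0.00833333° lon × 0.00416667° lat. Centre is SW corner plus half of each.
latitude 9.21042, longitude -131.52917.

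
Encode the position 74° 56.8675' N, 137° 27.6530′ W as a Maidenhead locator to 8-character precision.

CQ14gw47

Shift to the Maidenhead origin (180°W, 90°S): lon 42.53912, lat 164.94779.
Field (20°×10°, letters A–R): 42.53912/20 → 2 → C, 164.94779/10 → 16 → Q; chars CQ.
Square (2°×1°, digits 0–9): 2.53912/2 → 1, 4.94779/1 → 4; chars 14.
Subsquare (5′×2.5′, letters a–x): 0.53912/0.0833333 → 6 → g, 0.94779/0.0416667 → 22 → w; chars gw.
Extended square (30″×15″, digits 0–9): 0.03912/0.00833333 → 4, 0.03112/0.00416667 → 7; chars 47.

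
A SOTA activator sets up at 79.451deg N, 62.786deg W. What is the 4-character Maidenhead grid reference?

Add 180° to longitude and 90° to latitude: 117.21, 169.45.
Field (20°×10°, letters A–R): 117.21/20 → 5 → F, 169.45/10 → 16 → Q; chars FQ.
Square (2°×1°, digits 0–9): 17.21/2 → 8, 9.45/1 → 9; chars 89.

FQ89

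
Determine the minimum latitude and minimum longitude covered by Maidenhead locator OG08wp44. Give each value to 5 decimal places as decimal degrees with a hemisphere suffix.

Field O=14, G=6: +14·20° lon, +6·10° lat → SW at lon 100°, lat -30°.
Square 0, 8: +0·2° lon, +8·1° lat → SW at lon 100°, lat -22°.
Subsquare w=22, p=15: +22·0.0833333° lon, +15·0.0416667° lat → SW at lon 101.833°, lat -21.375°.
Extended square 4, 4: +4·0.00833333° lon, +4·0.00416667° lat → SW at lon 101.867°, lat -21.3583°.
latitude 21.35833° S, longitude 101.86667° E.

21.35833° S, 101.86667° E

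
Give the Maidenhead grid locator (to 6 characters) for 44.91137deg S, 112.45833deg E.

OE65fc

Shift to the Maidenhead origin (180°W, 90°S): lon 292.4583, lat 45.0886.
Field: lon ⌊292.4583/20⌋ = 14 → O; lat ⌊45.0886/10⌋ = 4 → E.
Square: lon ⌊12.4583/2⌋ = 6; lat ⌊5.0886/1⌋ = 5.
Subsquare: lon ⌊0.4583/0.0833333⌋ = 5 → f; lat ⌊0.0886/0.0416667⌋ = 2 → c.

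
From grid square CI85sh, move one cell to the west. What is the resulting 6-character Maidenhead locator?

CI85rh

Longitude subsquare s = 18; −1 → 17 = r.
The latitude characters are unchanged.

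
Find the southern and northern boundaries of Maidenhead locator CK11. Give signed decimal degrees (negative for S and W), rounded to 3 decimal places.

11.000, 12.000

Field C=2, K=10: +2·20° lon, +10·10° lat → SW at lon -140°, lat 10°.
Square 1, 1: +1·2° lon, +1·1° lat → SW at lon -138°, lat 11°.
Cell spans 2° lon × 1° lat.
south 11.000, north 12.000.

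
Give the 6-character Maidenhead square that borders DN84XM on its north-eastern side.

Longitude subsquare x = 23; +1 → 24, wraps to 0 = a, carry into square.
Longitude square 8; +1 → 9.
Latitude subsquare m = 12; +1 → 13 = n.

DN94an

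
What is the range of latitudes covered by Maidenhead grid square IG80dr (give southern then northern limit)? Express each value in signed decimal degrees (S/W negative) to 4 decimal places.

Field I=8, G=6: +8·20° lon, +6·10° lat → SW at lon -20°, lat -30°.
Square 8, 0: +8·2° lon, +0·1° lat → SW at lon -4°, lat -30°.
Subsquare d=3, r=17: +3·0.0833333° lon, +17·0.0416667° lat → SW at lon -3.75°, lat -29.2917°.
Cell spans 0.0833333° lon × 0.0416667° lat.
south -29.2917, north -29.2500.

-29.2917, -29.2500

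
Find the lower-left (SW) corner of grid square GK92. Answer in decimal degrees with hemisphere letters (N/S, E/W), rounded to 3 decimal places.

Field G=6, K=10: +6·20° lon, +10·10° lat → SW at lon -60°, lat 10°.
Square 9, 2: +9·2° lon, +2·1° lat → SW at lon -42°, lat 12°.
latitude 12.000° N, longitude 42.000° W.

12.000° N, 42.000° W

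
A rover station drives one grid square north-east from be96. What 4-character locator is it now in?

CE07

Longitude square 9; +1 → 10, wraps to 0, carry into field.
Longitude field B = 1; +1 → 2 = C.
Latitude square 6; +1 → 7.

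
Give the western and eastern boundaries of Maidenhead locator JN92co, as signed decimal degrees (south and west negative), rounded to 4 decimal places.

18.1667, 18.2500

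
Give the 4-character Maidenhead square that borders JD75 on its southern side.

JD74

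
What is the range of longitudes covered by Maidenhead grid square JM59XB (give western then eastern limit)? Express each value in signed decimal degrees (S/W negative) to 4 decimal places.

Field J=9, M=12: +9·20° lon, +12·10° lat → SW at lon 0°, lat 30°.
Square 5, 9: +5·2° lon, +9·1° lat → SW at lon 10°, lat 39°.
Subsquare x=23, b=1: +23·0.0833333° lon, +1·0.0416667° lat → SW at lon 11.9167°, lat 39.0417°.
Cell spans 0.0833333° lon × 0.0416667° lat.
west 11.9167, east 12.0000.

11.9167, 12.0000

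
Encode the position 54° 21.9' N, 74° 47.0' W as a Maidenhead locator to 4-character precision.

Add 180° to longitude and 90° to latitude: 105.22, 144.37.
Field: lon ⌊105.22/20⌋ = 5 → F; lat ⌊144.37/10⌋ = 14 → O.
Square: lon ⌊5.22/2⌋ = 2; lat ⌊4.37/1⌋ = 4.

FO24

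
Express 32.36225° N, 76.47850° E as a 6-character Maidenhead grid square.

MM82fi

Shift to the Maidenhead origin (180°W, 90°S): lon 256.4785, lat 122.3623.
Field (20°×10°, letters A–R): lon ⌊256.4785/20⌋ = 12 → M; lat ⌊122.3623/10⌋ = 12 → M.
Square (2°×1°, digits 0–9): lon ⌊16.4785/2⌋ = 8; lat ⌊2.3623/1⌋ = 2.
Subsquare (5′×2.5′, letters a–x): lon ⌊0.4785/0.0833333⌋ = 5 → f; lat ⌊0.3623/0.0416667⌋ = 8 → i.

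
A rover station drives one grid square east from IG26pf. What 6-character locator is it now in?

IG26qf

Longitude subsquare p = 15; +1 → 16 = q.
The latitude characters are unchanged.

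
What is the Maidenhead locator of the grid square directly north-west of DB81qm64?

DB81qm55

Longitude extended square 6; −1 → 5.
Latitude extended square 4; +1 → 5.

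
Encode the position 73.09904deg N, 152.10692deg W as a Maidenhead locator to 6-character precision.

BQ33wc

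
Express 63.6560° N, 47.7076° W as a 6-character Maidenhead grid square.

GP63dp

Offset from 180°W / 90°S: lon 132.2924°, lat 153.6560°.
Field: lon ⌊132.2924/20⌋ = 6 → G; lat ⌊153.6560/10⌋ = 15 → P.
Square: lon ⌊12.2924/2⌋ = 6; lat ⌊3.6560/1⌋ = 3.
Subsquare: lon ⌊0.2924/0.0833333⌋ = 3 → d; lat ⌊0.6560/0.0416667⌋ = 15 → p.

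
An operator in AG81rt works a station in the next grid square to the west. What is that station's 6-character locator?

AG81qt

Longitude subsquare r = 17; −1 → 16 = q.
The latitude characters are unchanged.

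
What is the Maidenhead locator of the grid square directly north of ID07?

ID08

Latitude square 7; +1 → 8.
The longitude characters are unchanged.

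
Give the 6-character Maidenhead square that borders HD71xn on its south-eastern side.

Longitude subsquare x = 23; +1 → 24, wraps to 0 = a, carry into square.
Longitude square 7; +1 → 8.
Latitude subsquare n = 13; −1 → 12 = m.

HD81am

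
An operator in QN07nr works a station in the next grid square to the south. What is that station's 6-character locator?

Latitude subsquare r = 17; −1 → 16 = q.
The longitude characters are unchanged.

QN07nq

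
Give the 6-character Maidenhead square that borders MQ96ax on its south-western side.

MQ86xw

Longitude subsquare a = 0; −1 → -1, wraps to 23 = x, carry into square.
Longitude square 9; −1 → 8.
Latitude subsquare x = 23; −1 → 22 = w.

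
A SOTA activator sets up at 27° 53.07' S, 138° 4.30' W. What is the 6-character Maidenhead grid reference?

Add 180° to longitude and 90° to latitude: 41.9283, 62.1155.
Field: lon ⌊41.9283/20⌋ = 2 → C; lat ⌊62.1155/10⌋ = 6 → G.
Square: lon ⌊1.9283/2⌋ = 0; lat ⌊2.1155/1⌋ = 2.
Subsquare: lon ⌊1.9283/0.0833333⌋ = 23 → x; lat ⌊0.1155/0.0416667⌋ = 2 → c.

CG02xc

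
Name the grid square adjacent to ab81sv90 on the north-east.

AB81tv01

Longitude extended square 9; +1 → 10, wraps to 0, carry into subsquare.
Longitude subsquare s = 18; +1 → 19 = t.
Latitude extended square 0; +1 → 1.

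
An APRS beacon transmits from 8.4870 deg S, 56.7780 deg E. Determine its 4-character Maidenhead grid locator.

LI81

Shift to the Maidenhead origin (180°W, 90°S): lon 236.78, lat 81.51.
Field (20°×10°, letters A–R): lon ⌊236.78/20⌋ = 11 → L; lat ⌊81.51/10⌋ = 8 → I.
Square (2°×1°, digits 0–9): lon ⌊16.78/2⌋ = 8; lat ⌊1.51/1⌋ = 1.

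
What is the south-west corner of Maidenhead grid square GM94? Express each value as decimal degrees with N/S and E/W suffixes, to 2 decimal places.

34.00° N, 42.00° W

Field G=6, M=12: +6·20° lon, +12·10° lat → SW at lon -60°, lat 30°.
Square 9, 4: +9·2° lon, +4·1° lat → SW at lon -42°, lat 34°.
latitude 34.00° N, longitude 42.00° W.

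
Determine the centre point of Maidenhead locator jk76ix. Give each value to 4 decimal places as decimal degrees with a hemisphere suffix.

16.9792° N, 14.7083° E

Field J=9, K=10: +9·20° lon, +10·10° lat → SW at lon 0°, lat 10°.
Square 7, 6: +7·2° lon, +6·1° lat → SW at lon 14°, lat 16°.
Subsquare i=8, x=23: +8·0.0833333° lon, +23·0.0416667° lat → SW at lon 14.6667°, lat 16.9583°.
Cell spans 0.0833333° lon × 0.0416667° lat. Centre is SW corner plus half of each.
latitude 16.9792° N, longitude 14.7083° E.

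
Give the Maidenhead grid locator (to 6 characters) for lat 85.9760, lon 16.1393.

Shift to the Maidenhead origin (180°W, 90°S): lon 196.1393, lat 175.9760.
Field: 196.1393/20 → 9 → J, 175.9760/10 → 17 → R; chars JR.
Square: 16.1393/2 → 8, 5.9760/1 → 5; chars 85.
Subsquare: 0.1393/0.0833333 → 1 → b, 0.9760/0.0416667 → 23 → x; chars bx.

JR85bx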